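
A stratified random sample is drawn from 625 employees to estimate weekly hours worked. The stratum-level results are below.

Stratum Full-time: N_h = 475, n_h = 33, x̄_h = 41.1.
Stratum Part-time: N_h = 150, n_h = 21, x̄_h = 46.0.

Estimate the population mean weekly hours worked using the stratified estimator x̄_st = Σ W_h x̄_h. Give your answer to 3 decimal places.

x̄_st ≈ 42.276

N = Σ N_h = 625. Stratum weights W_h = N_h/N.
x̄_st = (475·41.1 + 150·46.0) / 625 = 42.27600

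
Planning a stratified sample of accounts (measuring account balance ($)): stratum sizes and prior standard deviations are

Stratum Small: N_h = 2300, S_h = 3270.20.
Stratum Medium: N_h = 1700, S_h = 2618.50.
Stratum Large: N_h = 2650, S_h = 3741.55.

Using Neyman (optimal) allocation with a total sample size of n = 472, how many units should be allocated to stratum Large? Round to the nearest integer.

Neyman allocation: n_h = n · N_h S_h / Σ N_i S_i, with n = 472.
  stratum Small: N_h·S_h = 2300·3270.20 = 7521460.00
  stratum Medium: N_h·S_h = 1700·2618.50 = 4451450.00
  stratum Large: N_h·S_h = 2650·3741.55 = 9915107.50
Σ N_h S_h = 21888017.50
n for stratum Large = 472·9915107.50/21888017.50 = 213.812 → 214

214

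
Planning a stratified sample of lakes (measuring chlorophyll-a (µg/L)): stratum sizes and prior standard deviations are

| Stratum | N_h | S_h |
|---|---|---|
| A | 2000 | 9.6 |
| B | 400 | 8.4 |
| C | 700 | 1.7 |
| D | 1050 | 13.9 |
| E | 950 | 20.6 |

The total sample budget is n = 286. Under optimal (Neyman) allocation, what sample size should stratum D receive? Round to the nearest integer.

72

Neyman allocation: n_h = n · N_h S_h / Σ N_i S_i, with n = 286.
  stratum A: N_h·S_h = 2000·9.6 = 19200.00
  stratum B: N_h·S_h = 400·8.4 = 3360.00
  stratum C: N_h·S_h = 700·1.7 = 1190.00
  stratum D: N_h·S_h = 1050·13.9 = 14595.00
  stratum E: N_h·S_h = 950·20.6 = 19570.00
Σ N_h S_h = 57915.00
n for stratum D = 286·14595.00/57915.00 = 72.074 → 72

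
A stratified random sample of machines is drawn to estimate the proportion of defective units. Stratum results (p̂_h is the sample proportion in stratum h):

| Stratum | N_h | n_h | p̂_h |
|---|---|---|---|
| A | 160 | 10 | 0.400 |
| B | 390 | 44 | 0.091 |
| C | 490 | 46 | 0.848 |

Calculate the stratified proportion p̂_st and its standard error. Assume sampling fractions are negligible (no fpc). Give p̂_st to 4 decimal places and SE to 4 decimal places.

p̂_st ≈ 0.4952, SE ≈ 0.0392

N = 1040; stratum weights W_h = N_h/N.
p̂_st = Σ W_h p̂_h = (160·0.400 + 390·0.091 + 490·0.848)/1040 = 0.49520
V̂(p̂_st) = Σ W_h² p̂_h(1−p̂_h)/(n_h−1):
  stratum A: (160/1040)²·0.400·0.600/9 = 0.000631164
  stratum B: (390/1040)²·0.091·0.909/43 = 0.00027052
  stratum C: (490/1040)²·0.848·0.152/45 = 0.000635847
V̂(p̂_st) = 0.00153753; SE = √V̂ = 0.0392114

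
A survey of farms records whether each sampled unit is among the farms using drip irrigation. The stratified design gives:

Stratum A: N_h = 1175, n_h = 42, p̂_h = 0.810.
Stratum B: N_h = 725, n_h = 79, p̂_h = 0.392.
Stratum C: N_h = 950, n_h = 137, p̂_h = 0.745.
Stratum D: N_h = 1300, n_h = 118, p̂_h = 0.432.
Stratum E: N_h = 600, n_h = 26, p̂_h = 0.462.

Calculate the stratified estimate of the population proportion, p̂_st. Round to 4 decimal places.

p̂_st ≈ 0.5858

N = 4750; stratum weights W_h = N_h/N.
p̂_st = Σ W_h p̂_h = (1175·0.810 + 725·0.392 + 950·0.745 + 1300·0.432 + 600·0.462)/4750 = 0.58579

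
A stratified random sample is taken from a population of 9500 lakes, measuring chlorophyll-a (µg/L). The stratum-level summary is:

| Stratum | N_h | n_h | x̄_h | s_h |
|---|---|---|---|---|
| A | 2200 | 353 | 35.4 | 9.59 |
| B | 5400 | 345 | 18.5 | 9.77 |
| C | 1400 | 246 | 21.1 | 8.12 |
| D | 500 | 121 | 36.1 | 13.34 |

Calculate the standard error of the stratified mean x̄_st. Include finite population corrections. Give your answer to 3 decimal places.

SE(x̄_st) ≈ 0.321

V̂(x̄_st) = Σ W_h² (1 − n_h/N_h) s_h²/n_h, with W_h = N_h/N and N = 9500:
  stratum A: (2200/9500)²·(1 − 353/2200)·9.59²/353 = 0.0117302
  stratum B: (5400/9500)²·(1 − 345/5400)·9.77²/345 = 0.0836831
  stratum C: (1400/9500)²·(1 − 246/1400)·8.12²/246 = 0.00479804
  stratum D: (500/9500)²·(1 − 121/500)·13.34²/121 = 0.00308808
V̂(x̄_st) = 0.103299
SE(x̄_st) = √0.103299 = 0.321402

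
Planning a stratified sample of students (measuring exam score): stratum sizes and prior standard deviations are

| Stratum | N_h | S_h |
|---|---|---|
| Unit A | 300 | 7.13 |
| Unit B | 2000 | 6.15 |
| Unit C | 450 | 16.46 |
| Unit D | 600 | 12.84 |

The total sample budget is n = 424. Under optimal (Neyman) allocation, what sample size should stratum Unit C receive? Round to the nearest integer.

Neyman allocation: n_h = n · N_h S_h / Σ N_i S_i, with n = 424.
  stratum Unit A: N_h·S_h = 300·7.13 = 2139.00
  stratum Unit B: N_h·S_h = 2000·6.15 = 12300.00
  stratum Unit C: N_h·S_h = 450·16.46 = 7407.00
  stratum Unit D: N_h·S_h = 600·12.84 = 7704.00
Σ N_h S_h = 29550.00
n for stratum Unit C = 424·7407.00/29550.00 = 106.280 → 106

106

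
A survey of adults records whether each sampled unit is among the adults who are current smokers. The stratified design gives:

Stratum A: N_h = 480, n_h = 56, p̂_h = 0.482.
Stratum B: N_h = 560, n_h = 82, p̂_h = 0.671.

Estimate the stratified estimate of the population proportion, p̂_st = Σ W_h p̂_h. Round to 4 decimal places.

N = 1040; stratum weights W_h = N_h/N.
p̂_st = Σ W_h p̂_h = (480·0.482 + 560·0.671)/1040 = 0.58377

p̂_st ≈ 0.5838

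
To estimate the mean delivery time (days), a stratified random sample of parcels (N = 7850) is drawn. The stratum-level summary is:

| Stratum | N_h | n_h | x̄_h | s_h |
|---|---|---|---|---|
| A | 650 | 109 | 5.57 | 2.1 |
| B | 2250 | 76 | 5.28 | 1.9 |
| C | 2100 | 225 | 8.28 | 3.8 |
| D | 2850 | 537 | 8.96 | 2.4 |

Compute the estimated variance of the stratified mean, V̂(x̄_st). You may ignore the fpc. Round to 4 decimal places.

V̂(x̄_st) ≈ 0.0102

V̂(x̄_st) = Σ W_h² s_h²/n_h, with W_h = N_h/N and N = 7850:
  stratum A: (650/7850)²·2.1²/109 = 0.000277396
  stratum B: (2250/7850)²·1.9²/76 = 0.00390229
  stratum C: (2100/7850)²·3.8²/225 = 0.00459287
  stratum D: (2850/7850)²·2.4²/537 = 0.00141383
V̂(x̄_st) = 0.0101864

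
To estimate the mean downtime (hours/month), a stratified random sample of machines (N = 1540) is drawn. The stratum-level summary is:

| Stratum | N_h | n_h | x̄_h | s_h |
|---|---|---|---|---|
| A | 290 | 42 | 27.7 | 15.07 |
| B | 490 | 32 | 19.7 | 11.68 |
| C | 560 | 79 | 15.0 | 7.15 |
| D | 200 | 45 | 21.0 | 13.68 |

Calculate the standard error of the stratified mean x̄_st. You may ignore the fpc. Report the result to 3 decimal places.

SE(x̄_st) ≈ 0.883

V̂(x̄_st) = Σ W_h² s_h²/n_h, with W_h = N_h/N and N = 1540:
  stratum A: (290/1540)²·15.07²/42 = 0.191748
  stratum B: (490/1540)²·11.68²/32 = 0.431605
  stratum C: (560/1540)²·7.15²/79 = 0.0855696
  stratum D: (200/1540)²·13.68²/45 = 0.070142
V̂(x̄_st) = 0.779065
SE(x̄_st) = √0.779065 = 0.882647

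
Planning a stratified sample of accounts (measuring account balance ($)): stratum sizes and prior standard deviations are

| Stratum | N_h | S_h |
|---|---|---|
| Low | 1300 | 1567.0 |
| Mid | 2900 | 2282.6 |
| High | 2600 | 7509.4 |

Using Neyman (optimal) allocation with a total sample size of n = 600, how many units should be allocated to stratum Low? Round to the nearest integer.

43

Neyman allocation: n_h = n · N_h S_h / Σ N_i S_i, with n = 600.
  stratum Low: N_h·S_h = 1300·1567.0 = 2037100.00
  stratum Mid: N_h·S_h = 2900·2282.6 = 6619540.00
  stratum High: N_h·S_h = 2600·7509.4 = 19524440.00
Σ N_h S_h = 28181080.00
n for stratum Low = 600·2037100.00/28181080.00 = 43.372 → 43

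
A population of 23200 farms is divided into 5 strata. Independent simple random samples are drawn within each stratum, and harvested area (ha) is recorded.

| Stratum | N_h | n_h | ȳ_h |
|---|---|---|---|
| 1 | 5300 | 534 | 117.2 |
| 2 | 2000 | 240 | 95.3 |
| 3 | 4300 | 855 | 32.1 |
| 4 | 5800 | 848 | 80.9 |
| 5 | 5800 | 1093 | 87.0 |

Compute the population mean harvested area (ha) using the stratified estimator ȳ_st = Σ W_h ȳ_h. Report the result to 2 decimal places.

ȳ_st ≈ 82.91

N = Σ N_h = 23200. Stratum weights W_h = N_h/N.
ȳ_st = (5300·117.2 + 2000·95.3 + 4300·32.1 + 5800·80.9 + 5800·87.0) / 23200 = 82.9142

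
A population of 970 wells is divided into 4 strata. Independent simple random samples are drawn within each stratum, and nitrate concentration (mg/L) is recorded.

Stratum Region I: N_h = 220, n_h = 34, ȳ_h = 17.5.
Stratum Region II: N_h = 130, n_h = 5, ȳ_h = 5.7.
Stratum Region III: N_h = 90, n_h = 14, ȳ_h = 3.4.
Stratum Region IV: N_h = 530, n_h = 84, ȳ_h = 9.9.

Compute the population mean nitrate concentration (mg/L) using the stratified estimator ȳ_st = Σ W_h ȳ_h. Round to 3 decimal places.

N = Σ N_h = 970. Stratum weights W_h = N_h/N.
ȳ_st = (220·17.5 + 130·5.7 + 90·3.4 + 530·9.9) / 970 = 10.45773

ȳ_st ≈ 10.458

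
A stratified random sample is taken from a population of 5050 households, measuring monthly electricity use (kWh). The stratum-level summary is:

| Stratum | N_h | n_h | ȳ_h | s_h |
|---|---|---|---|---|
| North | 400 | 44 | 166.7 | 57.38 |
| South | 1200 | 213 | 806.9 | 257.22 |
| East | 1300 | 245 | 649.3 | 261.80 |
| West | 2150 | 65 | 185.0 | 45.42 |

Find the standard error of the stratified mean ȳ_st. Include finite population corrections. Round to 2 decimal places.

V̂(ȳ_st) = Σ W_h² (1 − n_h/N_h) s_h²/n_h, with W_h = N_h/N and N = 5050:
  stratum North: (400/5050)²·(1 − 44/400)·57.38²/44 = 0.417826
  stratum South: (1200/5050)²·(1 − 213/1200)·257.22²/213 = 14.426
  stratum East: (1300/5050)²·(1 − 245/1300)·261.80²/245 = 15.0448
  stratum West: (2150/5050)²·(1 − 65/2150)·45.42²/65 = 5.57882
V̂(ȳ_st) = 35.4674
SE(ȳ_st) = √35.4674 = 5.95545

SE(ȳ_st) ≈ 5.96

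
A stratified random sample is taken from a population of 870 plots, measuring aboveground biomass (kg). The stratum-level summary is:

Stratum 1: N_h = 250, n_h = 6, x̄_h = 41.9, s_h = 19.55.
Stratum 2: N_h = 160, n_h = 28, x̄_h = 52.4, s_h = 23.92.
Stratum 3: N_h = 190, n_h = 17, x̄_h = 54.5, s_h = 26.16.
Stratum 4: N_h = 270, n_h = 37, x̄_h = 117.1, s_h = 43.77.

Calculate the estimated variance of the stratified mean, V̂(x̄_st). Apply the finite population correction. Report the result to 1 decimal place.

V̂(x̄_st) ≈ 11.8

V̂(x̄_st) = Σ W_h² (1 − n_h/N_h) s_h²/n_h, with W_h = N_h/N and N = 870:
  stratum 1: (250/870)²·(1 − 6/250)·19.55²/6 = 5.13374
  stratum 2: (160/870)²·(1 − 28/160)·23.92²/28 = 0.57019
  stratum 3: (190/870)²·(1 − 17/190)·26.16²/17 = 1.74819
  stratum 4: (270/870)²·(1 − 37/270)·43.77²/37 = 4.30361
V̂(x̄_st) = 11.7557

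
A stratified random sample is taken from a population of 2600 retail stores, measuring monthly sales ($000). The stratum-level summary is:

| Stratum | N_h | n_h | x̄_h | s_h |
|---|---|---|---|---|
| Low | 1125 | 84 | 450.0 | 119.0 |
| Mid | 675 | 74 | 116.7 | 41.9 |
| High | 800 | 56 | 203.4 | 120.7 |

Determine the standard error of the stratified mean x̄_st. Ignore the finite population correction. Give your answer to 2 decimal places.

V̂(x̄_st) = Σ W_h² s_h²/n_h, with W_h = N_h/N and N = 2600:
  stratum Low: (1125/2600)²·119.0²/84 = 31.5626
  stratum Mid: (675/2600)²·41.9²/74 = 1.59903
  stratum High: (800/2600)²·120.7²/56 = 24.6297
V̂(x̄_st) = 57.7914
SE(x̄_st) = √57.7914 = 7.60206

SE(x̄_st) ≈ 7.60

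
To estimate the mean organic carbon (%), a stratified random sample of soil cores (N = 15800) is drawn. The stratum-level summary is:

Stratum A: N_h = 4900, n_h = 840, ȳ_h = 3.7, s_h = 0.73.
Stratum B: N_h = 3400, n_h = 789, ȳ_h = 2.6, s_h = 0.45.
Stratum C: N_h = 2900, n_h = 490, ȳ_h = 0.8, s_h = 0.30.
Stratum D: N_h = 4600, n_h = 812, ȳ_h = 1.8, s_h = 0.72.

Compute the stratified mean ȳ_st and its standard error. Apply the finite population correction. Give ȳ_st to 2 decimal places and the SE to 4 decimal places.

ȳ_st = Σ W_h ȳ_h = (4900·3.7 + 3400·2.6 + 2900·0.8 + 4600·1.8)/15800 = 2.37785
V̂(ȳ_st) = Σ W_h² (1 − n_h/N_h) s_h²/n_h, with W_h = N_h/N and N = 15800:
  stratum A: (4900/15800)²·(1 − 840/4900)·0.73²/840 = 5.05562e-05
  stratum B: (3400/15800)²·(1 − 789/3400)·0.45²/789 = 9.12682e-06
  stratum C: (2900/15800)²·(1 − 490/2900)·0.30²/490 = 5.14218e-06
  stratum D: (4600/15800)²·(1 − 812/4600)·0.72²/812 = 4.45618e-05
V̂(ȳ_st) = 0.000109387
SE(ȳ_st) = √0.000109387 = 0.0104588

ȳ_st ≈ 2.38, SE ≈ 0.0105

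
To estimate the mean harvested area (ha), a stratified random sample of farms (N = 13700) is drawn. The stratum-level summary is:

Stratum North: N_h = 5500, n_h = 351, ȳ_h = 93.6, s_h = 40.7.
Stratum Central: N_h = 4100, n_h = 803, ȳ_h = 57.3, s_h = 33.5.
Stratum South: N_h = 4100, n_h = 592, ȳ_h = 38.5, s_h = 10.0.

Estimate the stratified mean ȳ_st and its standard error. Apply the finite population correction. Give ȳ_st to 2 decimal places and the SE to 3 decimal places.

ȳ_st = Σ W_h ȳ_h = (5500·93.6 + 4100·57.3 + 4100·38.5)/13700 = 66.24672
V̂(ȳ_st) = Σ W_h² (1 − n_h/N_h) s_h²/n_h, with W_h = N_h/N and N = 13700:
  stratum North: (5500/13700)²·(1 − 351/5500)·40.7²/351 = 0.712076
  stratum Central: (4100/13700)²·(1 − 803/4100)·33.5²/803 = 0.100655
  stratum South: (4100/13700)²·(1 − 592/4100)·10.0²/592 = 0.0129444
V̂(ȳ_st) = 0.825675
SE(ȳ_st) = √0.825675 = 0.908667

ȳ_st ≈ 66.25, SE ≈ 0.909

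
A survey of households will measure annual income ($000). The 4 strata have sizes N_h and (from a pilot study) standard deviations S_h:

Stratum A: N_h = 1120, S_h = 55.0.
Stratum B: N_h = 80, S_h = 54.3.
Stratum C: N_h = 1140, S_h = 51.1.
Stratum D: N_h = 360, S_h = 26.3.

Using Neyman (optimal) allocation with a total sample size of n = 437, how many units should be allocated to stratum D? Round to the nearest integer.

Neyman allocation: n_h = n · N_h S_h / Σ N_i S_i, with n = 437.
  stratum A: N_h·S_h = 1120·55.0 = 61600.00
  stratum B: N_h·S_h = 80·54.3 = 4344.00
  stratum C: N_h·S_h = 1140·51.1 = 58254.00
  stratum D: N_h·S_h = 360·26.3 = 9468.00
Σ N_h S_h = 133666.00
n for stratum D = 437·9468.00/133666.00 = 30.954 → 31

31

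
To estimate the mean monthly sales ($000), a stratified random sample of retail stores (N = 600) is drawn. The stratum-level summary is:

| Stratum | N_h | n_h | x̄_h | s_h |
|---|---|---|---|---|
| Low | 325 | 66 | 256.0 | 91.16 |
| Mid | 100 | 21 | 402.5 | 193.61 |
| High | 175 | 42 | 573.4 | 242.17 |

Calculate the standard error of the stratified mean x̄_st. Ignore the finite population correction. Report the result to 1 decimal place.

SE(x̄_st) ≈ 14.3

V̂(x̄_st) = Σ W_h² s_h²/n_h, with W_h = N_h/N and N = 600:
  stratum Low: (325/600)²·91.16²/66 = 36.9427
  stratum Mid: (100/600)²·193.61²/21 = 49.5831
  stratum High: (175/600)²·242.17²/42 = 118.786
V̂(x̄_st) = 205.312
SE(x̄_st) = √205.312 = 14.3287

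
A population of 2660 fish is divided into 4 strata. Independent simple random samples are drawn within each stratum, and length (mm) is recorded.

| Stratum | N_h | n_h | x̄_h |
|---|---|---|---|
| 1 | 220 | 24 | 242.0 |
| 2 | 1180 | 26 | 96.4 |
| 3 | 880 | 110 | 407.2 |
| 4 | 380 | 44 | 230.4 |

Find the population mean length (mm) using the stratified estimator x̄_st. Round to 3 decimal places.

x̄_st ≈ 230.406

N = Σ N_h = 2660. Stratum weights W_h = N_h/N.
x̄_st = (220·242.0 + 1180·96.4 + 880·407.2 + 380·230.4) / 2660 = 230.40602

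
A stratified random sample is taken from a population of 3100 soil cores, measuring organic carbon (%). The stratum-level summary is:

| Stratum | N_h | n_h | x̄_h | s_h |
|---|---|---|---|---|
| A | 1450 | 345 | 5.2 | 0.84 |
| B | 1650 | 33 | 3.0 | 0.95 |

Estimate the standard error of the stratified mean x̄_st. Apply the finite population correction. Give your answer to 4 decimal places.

SE(x̄_st) ≈ 0.0891

V̂(x̄_st) = Σ W_h² (1 − n_h/N_h) s_h²/n_h, with W_h = N_h/N and N = 3100:
  stratum A: (1450/3100)²·(1 − 345/1450)·0.84²/345 = 0.000340994
  stratum B: (1650/3100)²·(1 − 33/1650)·0.95²/33 = 0.00759283
V̂(x̄_st) = 0.00793383
SE(x̄_st) = √0.00793383 = 0.089072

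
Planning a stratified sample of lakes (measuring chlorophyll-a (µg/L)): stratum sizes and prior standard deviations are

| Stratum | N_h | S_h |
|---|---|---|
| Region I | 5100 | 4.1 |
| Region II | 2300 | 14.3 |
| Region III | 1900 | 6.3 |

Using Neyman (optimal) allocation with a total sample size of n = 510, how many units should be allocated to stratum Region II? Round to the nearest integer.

255

Neyman allocation: n_h = n · N_h S_h / Σ N_i S_i, with n = 510.
  stratum Region I: N_h·S_h = 5100·4.1 = 20910.00
  stratum Region II: N_h·S_h = 2300·14.3 = 32890.00
  stratum Region III: N_h·S_h = 1900·6.3 = 11970.00
Σ N_h S_h = 65770.00
n for stratum Region II = 510·32890.00/65770.00 = 255.039 → 255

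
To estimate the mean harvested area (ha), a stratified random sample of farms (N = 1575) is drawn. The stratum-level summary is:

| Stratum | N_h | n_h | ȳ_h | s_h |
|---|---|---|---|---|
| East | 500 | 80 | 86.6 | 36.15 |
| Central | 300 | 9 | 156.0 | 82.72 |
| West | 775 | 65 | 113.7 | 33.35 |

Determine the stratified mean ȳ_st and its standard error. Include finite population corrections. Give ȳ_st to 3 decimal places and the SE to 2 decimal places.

ȳ_st ≈ 113.154, SE ≈ 5.65

ȳ_st = Σ W_h ȳ_h = (500·86.6 + 300·156.0 + 775·113.7)/1575 = 113.15397
V̂(ȳ_st) = Σ W_h² (1 − n_h/N_h) s_h²/n_h, with W_h = N_h/N and N = 1575:
  stratum East: (500/1575)²·(1 − 80/500)·36.15²/80 = 1.38288
  stratum Central: (300/1575)²·(1 − 9/300)·82.72²/9 = 26.7566
  stratum West: (775/1575)²·(1 − 65/775)·33.35²/65 = 3.79557
V̂(ȳ_st) = 31.9351
SE(ȳ_st) = √31.9351 = 5.65111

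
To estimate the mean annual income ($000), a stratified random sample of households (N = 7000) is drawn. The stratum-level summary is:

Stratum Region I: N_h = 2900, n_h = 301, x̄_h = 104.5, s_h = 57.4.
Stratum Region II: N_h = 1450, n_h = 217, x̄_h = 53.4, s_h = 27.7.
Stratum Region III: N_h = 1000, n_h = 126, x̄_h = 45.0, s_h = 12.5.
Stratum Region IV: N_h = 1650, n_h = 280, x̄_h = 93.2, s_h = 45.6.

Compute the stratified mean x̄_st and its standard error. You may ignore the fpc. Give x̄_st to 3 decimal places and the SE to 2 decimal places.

x̄_st = Σ W_h x̄_h = (2900·104.5 + 1450·53.4 + 1000·45.0 + 1650·93.2)/7000 = 82.75143
V̂(x̄_st) = Σ W_h² s_h²/n_h, with W_h = N_h/N and N = 7000:
  stratum Region I: (2900/7000)²·57.4²/301 = 1.8787
  stratum Region II: (1450/7000)²·27.7²/217 = 0.151719
  stratum Region III: (1000/7000)²·12.5²/126 = 0.0253077
  stratum Region IV: (1650/7000)²·45.6²/280 = 0.412614
V̂(x̄_st) = 2.46834
SE(x̄_st) = √2.46834 = 1.57109

x̄_st ≈ 82.751, SE ≈ 1.57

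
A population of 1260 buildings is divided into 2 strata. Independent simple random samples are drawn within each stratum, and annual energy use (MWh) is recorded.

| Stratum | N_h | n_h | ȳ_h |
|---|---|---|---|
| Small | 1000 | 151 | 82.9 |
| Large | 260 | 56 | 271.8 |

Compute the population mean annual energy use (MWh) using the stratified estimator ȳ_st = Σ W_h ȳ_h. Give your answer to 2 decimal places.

N = Σ N_h = 1260. Stratum weights W_h = N_h/N.
ȳ_st = (1000·82.9 + 260·271.8) / 1260 = 121.8794

ȳ_st ≈ 121.88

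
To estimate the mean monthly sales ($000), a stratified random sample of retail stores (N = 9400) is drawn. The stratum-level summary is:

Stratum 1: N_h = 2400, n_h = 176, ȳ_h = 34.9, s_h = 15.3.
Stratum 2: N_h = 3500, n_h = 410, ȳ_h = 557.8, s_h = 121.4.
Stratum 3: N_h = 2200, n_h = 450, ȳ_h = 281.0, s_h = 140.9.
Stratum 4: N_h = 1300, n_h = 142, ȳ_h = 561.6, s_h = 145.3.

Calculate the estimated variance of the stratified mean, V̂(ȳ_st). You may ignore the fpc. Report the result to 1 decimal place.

V̂(ȳ_st) ≈ 10.3

V̂(ȳ_st) = Σ W_h² s_h²/n_h, with W_h = N_h/N and N = 9400:
  stratum 1: (2400/9400)²·15.3²/176 = 0.0867036
  stratum 2: (3500/9400)²·121.4²/410 = 4.98349
  stratum 3: (2200/9400)²·140.9²/450 = 2.41657
  stratum 4: (1300/9400)²·145.3²/142 = 2.84364
V̂(ȳ_st) = 10.3304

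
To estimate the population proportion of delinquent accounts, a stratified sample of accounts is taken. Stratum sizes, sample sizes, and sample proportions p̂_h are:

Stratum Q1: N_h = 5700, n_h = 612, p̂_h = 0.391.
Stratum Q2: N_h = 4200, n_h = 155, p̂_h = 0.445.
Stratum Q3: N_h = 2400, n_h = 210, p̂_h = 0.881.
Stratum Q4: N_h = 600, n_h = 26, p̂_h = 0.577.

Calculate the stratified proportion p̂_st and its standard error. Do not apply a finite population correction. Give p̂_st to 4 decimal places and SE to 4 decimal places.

p̂_st ≈ 0.5084, SE ≈ 0.0169

N = 12900; stratum weights W_h = N_h/N.
p̂_st = Σ W_h p̂_h = (5700·0.391 + 4200·0.445 + 2400·0.881 + 600·0.577)/12900 = 0.50840
V̂(p̂_st) = Σ W_h² p̂_h(1−p̂_h)/(n_h−1):
  stratum Q1: (5700/12900)²·0.391·0.609/611 = 7.60892e-05
  stratum Q2: (4200/12900)²·0.445·0.555/154 = 0.000170001
  stratum Q3: (2400/12900)²·0.881·0.119/209 = 1.73628e-05
  stratum Q4: (600/12900)²·0.577·0.423/25 = 2.11203e-05
V̂(p̂_st) = 0.000284573; SE = √V̂ = 0.0168693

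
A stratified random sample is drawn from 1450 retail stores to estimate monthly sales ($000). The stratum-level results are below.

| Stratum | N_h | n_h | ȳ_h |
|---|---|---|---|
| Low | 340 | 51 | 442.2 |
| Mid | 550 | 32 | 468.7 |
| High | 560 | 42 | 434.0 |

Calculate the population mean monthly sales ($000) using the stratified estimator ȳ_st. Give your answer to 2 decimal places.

ȳ_st ≈ 449.08

N = Σ N_h = 1450. Stratum weights W_h = N_h/N.
ȳ_st = (340·442.2 + 550·468.7 + 560·434.0) / 1450 = 449.0848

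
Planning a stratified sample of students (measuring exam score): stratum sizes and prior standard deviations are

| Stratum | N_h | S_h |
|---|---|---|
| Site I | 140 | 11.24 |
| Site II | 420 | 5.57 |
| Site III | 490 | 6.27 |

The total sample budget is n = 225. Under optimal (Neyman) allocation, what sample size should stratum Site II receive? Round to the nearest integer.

75

Neyman allocation: n_h = n · N_h S_h / Σ N_i S_i, with n = 225.
  stratum Site I: N_h·S_h = 140·11.24 = 1573.60
  stratum Site II: N_h·S_h = 420·5.57 = 2339.40
  stratum Site III: N_h·S_h = 490·6.27 = 3072.30
Σ N_h S_h = 6985.30
n for stratum Site II = 225·2339.40/6985.30 = 75.353 → 75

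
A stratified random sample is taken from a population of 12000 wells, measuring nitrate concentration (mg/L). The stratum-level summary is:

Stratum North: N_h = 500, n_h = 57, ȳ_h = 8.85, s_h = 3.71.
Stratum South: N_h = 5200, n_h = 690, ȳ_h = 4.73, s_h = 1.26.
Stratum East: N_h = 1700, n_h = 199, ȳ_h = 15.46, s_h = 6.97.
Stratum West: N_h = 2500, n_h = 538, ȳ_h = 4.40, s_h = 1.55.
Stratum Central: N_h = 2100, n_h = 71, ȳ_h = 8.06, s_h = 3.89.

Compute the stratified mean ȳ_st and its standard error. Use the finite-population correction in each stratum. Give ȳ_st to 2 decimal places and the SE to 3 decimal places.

ȳ_st ≈ 6.94, SE ≈ 0.107

ȳ_st = Σ W_h ȳ_h = (500·8.85 + 5200·4.73 + 1700·15.46 + 2500·4.40 + 2100·8.06)/12000 = 6.93575
V̂(ȳ_st) = Σ W_h² (1 − n_h/N_h) s_h²/n_h, with W_h = N_h/N and N = 12000:
  stratum North: (500/12000)²·(1 − 57/500)·3.71²/57 = 0.000371436
  stratum South: (5200/12000)²·(1 − 690/5200)·1.26²/690 = 0.000374722
  stratum East: (1700/12000)²·(1 − 199/1700)·6.97²/199 = 0.00432593
  stratum West: (2500/12000)²·(1 − 538/2500)·1.55²/538 = 0.00015211
  stratum Central: (2100/12000)²·(1 − 71/2100)·3.89²/71 = 0.00630637
V̂(ȳ_st) = 0.0115306
SE(ȳ_st) = √0.0115306 = 0.107381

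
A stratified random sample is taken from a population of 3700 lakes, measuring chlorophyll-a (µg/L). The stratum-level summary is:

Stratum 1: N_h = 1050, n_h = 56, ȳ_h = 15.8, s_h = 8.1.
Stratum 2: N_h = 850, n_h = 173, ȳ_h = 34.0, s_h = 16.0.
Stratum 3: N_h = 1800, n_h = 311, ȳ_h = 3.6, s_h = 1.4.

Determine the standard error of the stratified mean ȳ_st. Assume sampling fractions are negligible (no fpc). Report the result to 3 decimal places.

SE(ȳ_st) ≈ 0.417

V̂(ȳ_st) = Σ W_h² s_h²/n_h, with W_h = N_h/N and N = 3700:
  stratum 1: (1050/3700)²·8.1²/56 = 0.0943533
  stratum 2: (850/3700)²·16.0²/173 = 0.0780959
  stratum 3: (1800/3700)²·1.4²/311 = 0.00149155
V̂(ȳ_st) = 0.173941
SE(ȳ_st) = √0.173941 = 0.417062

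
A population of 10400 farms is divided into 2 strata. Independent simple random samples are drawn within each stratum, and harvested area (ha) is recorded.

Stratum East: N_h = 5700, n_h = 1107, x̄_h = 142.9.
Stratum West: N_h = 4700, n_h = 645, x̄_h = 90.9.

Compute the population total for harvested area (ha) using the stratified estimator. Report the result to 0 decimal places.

τ̂_st = Σ N_h x̄_h = 5700·142.9 + 4700·90.9 = 1241760

τ̂_st ≈ 1241760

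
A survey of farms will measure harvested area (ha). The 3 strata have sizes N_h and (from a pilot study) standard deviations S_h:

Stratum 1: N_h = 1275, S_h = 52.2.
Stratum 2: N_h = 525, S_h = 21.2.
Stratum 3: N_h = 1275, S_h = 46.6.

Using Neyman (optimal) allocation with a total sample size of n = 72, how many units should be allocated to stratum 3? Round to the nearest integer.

31

Neyman allocation: n_h = n · N_h S_h / Σ N_i S_i, with n = 72.
  stratum 1: N_h·S_h = 1275·52.2 = 66555.00
  stratum 2: N_h·S_h = 525·21.2 = 11130.00
  stratum 3: N_h·S_h = 1275·46.6 = 59415.00
Σ N_h S_h = 137100.00
n for stratum 3 = 72·59415.00/137100.00 = 31.203 → 31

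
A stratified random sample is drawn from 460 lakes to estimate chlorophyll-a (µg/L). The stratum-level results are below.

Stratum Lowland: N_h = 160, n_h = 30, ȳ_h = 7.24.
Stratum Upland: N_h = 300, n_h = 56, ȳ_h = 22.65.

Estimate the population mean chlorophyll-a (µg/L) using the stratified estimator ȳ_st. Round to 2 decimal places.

N = Σ N_h = 460. Stratum weights W_h = N_h/N.
ȳ_st = (160·7.24 + 300·22.65) / 460 = 17.2900

ȳ_st ≈ 17.29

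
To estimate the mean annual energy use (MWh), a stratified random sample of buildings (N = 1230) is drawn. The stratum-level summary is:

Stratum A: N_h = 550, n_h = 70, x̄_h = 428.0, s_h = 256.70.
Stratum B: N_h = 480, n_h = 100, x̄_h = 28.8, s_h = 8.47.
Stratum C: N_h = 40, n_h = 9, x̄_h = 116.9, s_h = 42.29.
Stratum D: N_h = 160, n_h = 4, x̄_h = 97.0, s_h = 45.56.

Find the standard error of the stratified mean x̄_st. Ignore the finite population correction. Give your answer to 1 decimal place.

SE(x̄_st) ≈ 14.0

V̂(x̄_st) = Σ W_h² s_h²/n_h, with W_h = N_h/N and N = 1230:
  stratum A: (550/1230)²·256.70²/70 = 188.221
  stratum B: (480/1230)²·8.47²/100 = 0.109254
  stratum C: (40/1230)²·42.29²/9 = 0.210156
  stratum D: (160/1230)²·45.56²/4 = 8.78086
V̂(x̄_st) = 197.322
SE(x̄_st) = √197.322 = 14.0471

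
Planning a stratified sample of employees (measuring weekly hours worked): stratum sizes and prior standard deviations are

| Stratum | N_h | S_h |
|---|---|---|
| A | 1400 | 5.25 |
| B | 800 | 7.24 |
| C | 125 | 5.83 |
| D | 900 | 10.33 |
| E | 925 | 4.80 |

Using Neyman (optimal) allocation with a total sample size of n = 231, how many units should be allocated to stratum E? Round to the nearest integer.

37

Neyman allocation: n_h = n · N_h S_h / Σ N_i S_i, with n = 231.
  stratum A: N_h·S_h = 1400·5.25 = 7350.00
  stratum B: N_h·S_h = 800·7.24 = 5792.00
  stratum C: N_h·S_h = 125·5.83 = 728.75
  stratum D: N_h·S_h = 900·10.33 = 9297.00
  stratum E: N_h·S_h = 925·4.80 = 4440.00
Σ N_h S_h = 27607.75
n for stratum E = 231·4440.00/27607.75 = 37.150 → 37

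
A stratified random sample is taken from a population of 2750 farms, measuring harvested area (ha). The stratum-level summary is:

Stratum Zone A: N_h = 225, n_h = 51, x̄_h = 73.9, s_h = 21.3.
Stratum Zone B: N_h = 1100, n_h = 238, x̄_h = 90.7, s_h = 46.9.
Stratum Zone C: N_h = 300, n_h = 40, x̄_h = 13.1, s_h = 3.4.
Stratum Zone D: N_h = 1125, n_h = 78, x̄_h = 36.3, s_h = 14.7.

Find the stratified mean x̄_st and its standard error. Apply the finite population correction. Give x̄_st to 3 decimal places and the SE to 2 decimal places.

x̄_st = Σ W_h x̄_h = (225·73.9 + 1100·90.7 + 300·13.1 + 1125·36.3)/2750 = 58.60545
V̂(x̄_st) = Σ W_h² (1 − n_h/N_h) s_h²/n_h, with W_h = N_h/N and N = 2750:
  stratum Zone A: (225/2750)²·(1 − 51/225)·21.3²/51 = 0.0460527
  stratum Zone B: (1100/2750)²·(1 − 238/1100)·46.9²/238 = 1.15879
  stratum Zone C: (300/2750)²·(1 − 40/300)·3.4²/40 = 0.00298076
  stratum Zone D: (1125/2750)²·(1 − 78/1125)·14.7²/78 = 0.431493
V̂(x̄_st) = 1.63931
SE(x̄_st) = √1.63931 = 1.28036

x̄_st ≈ 58.605, SE ≈ 1.28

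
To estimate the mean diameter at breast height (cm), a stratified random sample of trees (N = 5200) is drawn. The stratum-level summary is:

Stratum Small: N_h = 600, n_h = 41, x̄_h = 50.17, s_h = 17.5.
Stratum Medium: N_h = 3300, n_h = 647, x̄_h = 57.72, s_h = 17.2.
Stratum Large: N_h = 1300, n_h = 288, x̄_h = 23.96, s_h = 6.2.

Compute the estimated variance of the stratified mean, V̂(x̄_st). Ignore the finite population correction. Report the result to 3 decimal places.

V̂(x̄_st) = Σ W_h² s_h²/n_h, with W_h = N_h/N and N = 5200:
  stratum Small: (600/5200)²·17.5²/41 = 0.0994462
  stratum Medium: (3300/5200)²·17.2²/647 = 0.184151
  stratum Large: (1300/5200)²·6.2²/288 = 0.00834201
V̂(x̄_st) = 0.291939

V̂(x̄_st) ≈ 0.292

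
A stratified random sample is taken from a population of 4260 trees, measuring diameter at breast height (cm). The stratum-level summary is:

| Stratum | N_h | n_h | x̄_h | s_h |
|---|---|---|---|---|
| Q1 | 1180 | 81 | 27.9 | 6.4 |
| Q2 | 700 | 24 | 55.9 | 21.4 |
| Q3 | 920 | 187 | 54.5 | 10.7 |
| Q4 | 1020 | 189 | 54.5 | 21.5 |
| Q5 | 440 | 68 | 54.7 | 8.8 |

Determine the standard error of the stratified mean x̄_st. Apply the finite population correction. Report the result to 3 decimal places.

SE(x̄_st) ≈ 0.825

V̂(x̄_st) = Σ W_h² (1 − n_h/N_h) s_h²/n_h, with W_h = N_h/N and N = 4260:
  stratum Q1: (1180/4260)²·(1 − 81/1180)·6.4²/81 = 0.0361356
  stratum Q2: (700/4260)²·(1 − 24/700)·21.4²/24 = 0.497556
  stratum Q3: (920/4260)²·(1 − 187/920)·10.7²/187 = 0.0227509
  stratum Q4: (1020/4260)²·(1 − 189/1020)·21.5²/189 = 0.114234
  stratum Q5: (440/4260)²·(1 − 68/440)·8.8²/68 = 0.0102715
V̂(x̄_st) = 0.680948
SE(x̄_st) = √0.680948 = 0.825196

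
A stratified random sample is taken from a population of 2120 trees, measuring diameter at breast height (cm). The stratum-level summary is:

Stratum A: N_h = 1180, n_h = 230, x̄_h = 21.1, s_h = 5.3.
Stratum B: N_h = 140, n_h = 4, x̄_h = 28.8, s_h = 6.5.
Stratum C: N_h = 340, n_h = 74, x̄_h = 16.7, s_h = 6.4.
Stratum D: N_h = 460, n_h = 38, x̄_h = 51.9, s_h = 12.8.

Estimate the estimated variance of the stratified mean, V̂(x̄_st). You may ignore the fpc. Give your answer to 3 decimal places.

V̂(x̄_st) ≈ 0.301

V̂(x̄_st) = Σ W_h² s_h²/n_h, with W_h = N_h/N and N = 2120:
  stratum A: (1180/2120)²·5.3²/230 = 0.037837
  stratum B: (140/2120)²·6.5²/4 = 0.0460629
  stratum C: (340/2120)²·6.4²/74 = 0.0142369
  stratum D: (460/2120)²·12.8²/38 = 0.202993
V̂(x̄_st) = 0.301129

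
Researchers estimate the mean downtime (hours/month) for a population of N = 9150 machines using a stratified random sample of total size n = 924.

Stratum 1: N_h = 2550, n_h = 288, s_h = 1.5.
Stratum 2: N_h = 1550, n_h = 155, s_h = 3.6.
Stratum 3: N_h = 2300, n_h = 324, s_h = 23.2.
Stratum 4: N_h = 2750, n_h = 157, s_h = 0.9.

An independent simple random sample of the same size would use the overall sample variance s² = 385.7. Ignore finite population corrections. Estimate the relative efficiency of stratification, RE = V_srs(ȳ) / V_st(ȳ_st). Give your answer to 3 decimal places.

RE ≈ 3.849

V̂(ȳ_st) = Σ W_h² s_h²/n_h, with W_h = N_h/N and N = 9150:
  stratum 1: (2550/9150)²·1.5²/288 = 0.000606776
  stratum 2: (1550/9150)²·3.6²/155 = 0.00239936
  stratum 3: (2300/9150)²·23.2²/324 = 0.104965
  stratum 4: (2750/9150)²·0.9²/157 = 0.000466024
V_st = 0.108437
V_srs = s²/n = 385.7/924 = 0.417424
Relative efficiency = V_srs / V_st = 0.417424/0.108437 = 3.8495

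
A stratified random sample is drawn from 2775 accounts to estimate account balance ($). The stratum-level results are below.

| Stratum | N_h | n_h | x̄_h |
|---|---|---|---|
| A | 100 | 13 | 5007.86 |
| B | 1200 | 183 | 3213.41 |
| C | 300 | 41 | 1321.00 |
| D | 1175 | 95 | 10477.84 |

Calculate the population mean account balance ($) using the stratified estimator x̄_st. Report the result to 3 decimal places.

x̄_st ≈ 6149.420

N = Σ N_h = 2775. Stratum weights W_h = N_h/N.
x̄_st = (100·5007.86 + 1200·3213.41 + 300·1321.00 + 1175·10477.84) / 2775 = 6149.41982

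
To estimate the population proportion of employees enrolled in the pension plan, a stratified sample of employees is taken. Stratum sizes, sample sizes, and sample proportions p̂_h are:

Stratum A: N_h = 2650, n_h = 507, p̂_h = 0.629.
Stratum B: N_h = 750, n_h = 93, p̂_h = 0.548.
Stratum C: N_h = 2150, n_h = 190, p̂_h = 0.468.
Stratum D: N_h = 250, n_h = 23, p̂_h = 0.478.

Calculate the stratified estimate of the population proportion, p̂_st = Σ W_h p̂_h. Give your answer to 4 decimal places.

p̂_st ≈ 0.5523

N = 5800; stratum weights W_h = N_h/N.
p̂_st = Σ W_h p̂_h = (2650·0.629 + 750·0.548 + 2150·0.468 + 250·0.478)/5800 = 0.55234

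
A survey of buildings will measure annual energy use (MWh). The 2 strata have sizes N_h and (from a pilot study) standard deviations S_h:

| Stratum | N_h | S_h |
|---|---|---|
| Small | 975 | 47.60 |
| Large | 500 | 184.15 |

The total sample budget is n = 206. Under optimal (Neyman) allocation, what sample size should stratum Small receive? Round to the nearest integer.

69

Neyman allocation: n_h = n · N_h S_h / Σ N_i S_i, with n = 206.
  stratum Small: N_h·S_h = 975·47.60 = 46410.00
  stratum Large: N_h·S_h = 500·184.15 = 92075.00
Σ N_h S_h = 138485.00
n for stratum Small = 206·46410.00/138485.00 = 69.036 → 69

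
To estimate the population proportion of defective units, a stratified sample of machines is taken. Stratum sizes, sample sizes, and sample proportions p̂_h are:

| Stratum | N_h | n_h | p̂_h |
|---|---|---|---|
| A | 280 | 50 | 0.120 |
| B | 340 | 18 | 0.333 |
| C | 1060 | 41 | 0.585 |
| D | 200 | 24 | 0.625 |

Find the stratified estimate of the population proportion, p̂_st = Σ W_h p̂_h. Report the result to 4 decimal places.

p̂_st ≈ 0.4744

N = 1880; stratum weights W_h = N_h/N.
p̂_st = Σ W_h p̂_h = (280·0.120 + 340·0.333 + 1060·0.585 + 200·0.625)/1880 = 0.47443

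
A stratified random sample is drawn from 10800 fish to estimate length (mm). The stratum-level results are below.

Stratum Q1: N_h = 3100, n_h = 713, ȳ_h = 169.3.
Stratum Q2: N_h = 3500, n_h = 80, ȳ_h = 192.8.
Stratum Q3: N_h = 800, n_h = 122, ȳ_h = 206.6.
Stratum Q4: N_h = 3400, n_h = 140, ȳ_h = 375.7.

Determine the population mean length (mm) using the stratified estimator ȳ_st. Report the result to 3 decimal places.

ȳ_st ≈ 244.656

N = Σ N_h = 10800. Stratum weights W_h = N_h/N.
ȳ_st = (3100·169.3 + 3500·192.8 + 800·206.6 + 3400·375.7) / 10800 = 244.65648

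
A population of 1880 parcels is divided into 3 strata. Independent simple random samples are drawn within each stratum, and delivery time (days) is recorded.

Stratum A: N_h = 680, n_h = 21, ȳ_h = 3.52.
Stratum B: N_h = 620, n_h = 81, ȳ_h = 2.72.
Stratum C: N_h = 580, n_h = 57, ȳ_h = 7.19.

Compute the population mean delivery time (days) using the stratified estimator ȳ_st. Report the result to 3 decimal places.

ȳ_st ≈ 4.388

N = Σ N_h = 1880. Stratum weights W_h = N_h/N.
ȳ_st = (680·3.52 + 620·2.72 + 580·7.19) / 1880 = 4.38840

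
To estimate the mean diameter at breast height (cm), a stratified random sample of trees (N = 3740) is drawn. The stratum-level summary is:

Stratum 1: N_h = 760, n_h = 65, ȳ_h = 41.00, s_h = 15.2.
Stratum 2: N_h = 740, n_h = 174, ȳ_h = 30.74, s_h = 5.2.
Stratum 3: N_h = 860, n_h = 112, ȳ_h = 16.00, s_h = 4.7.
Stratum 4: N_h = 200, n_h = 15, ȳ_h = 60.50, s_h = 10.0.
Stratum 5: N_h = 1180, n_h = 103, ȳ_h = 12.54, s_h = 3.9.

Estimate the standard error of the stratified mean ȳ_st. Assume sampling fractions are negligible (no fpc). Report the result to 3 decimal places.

V̂(ȳ_st) = Σ W_h² s_h²/n_h, with W_h = N_h/N and N = 3740:
  stratum 1: (760/3740)²·15.2²/65 = 0.146777
  stratum 2: (740/3740)²·5.2²/174 = 0.00608384
  stratum 3: (860/3740)²·4.7²/112 = 0.0104287
  stratum 4: (200/3740)²·10.0²/15 = 0.0190645
  stratum 5: (1180/3740)²·3.9²/103 = 0.0146998
V̂(ȳ_st) = 0.197054
SE(ȳ_st) = √0.197054 = 0.443907

SE(ȳ_st) ≈ 0.444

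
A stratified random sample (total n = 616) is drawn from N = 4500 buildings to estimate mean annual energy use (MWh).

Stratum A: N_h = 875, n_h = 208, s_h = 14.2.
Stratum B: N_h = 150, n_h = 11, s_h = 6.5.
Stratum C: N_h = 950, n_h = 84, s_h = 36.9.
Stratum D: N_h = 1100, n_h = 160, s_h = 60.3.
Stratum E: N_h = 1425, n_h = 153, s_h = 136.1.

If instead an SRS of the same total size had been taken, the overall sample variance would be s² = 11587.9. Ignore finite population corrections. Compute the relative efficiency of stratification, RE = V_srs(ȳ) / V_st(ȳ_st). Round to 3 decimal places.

V̂(ȳ_st) = Σ W_h² s_h²/n_h, with W_h = N_h/N and N = 4500:
  stratum A: (875/4500)²·14.2²/208 = 0.0366526
  stratum B: (150/4500)²·6.5²/11 = 0.00426768
  stratum C: (950/4500)²·36.9²/84 = 0.72243
  stratum D: (1100/4500)²·60.3²/160 = 1.35792
  stratum E: (1425/4500)²·136.1²/153 = 12.1403
V_st = 14.2616
V_srs = s²/n = 11587.9/616 = 18.8115
Relative efficiency = V_srs / V_st = 18.8115/14.2616 = 1.3190

RE ≈ 1.319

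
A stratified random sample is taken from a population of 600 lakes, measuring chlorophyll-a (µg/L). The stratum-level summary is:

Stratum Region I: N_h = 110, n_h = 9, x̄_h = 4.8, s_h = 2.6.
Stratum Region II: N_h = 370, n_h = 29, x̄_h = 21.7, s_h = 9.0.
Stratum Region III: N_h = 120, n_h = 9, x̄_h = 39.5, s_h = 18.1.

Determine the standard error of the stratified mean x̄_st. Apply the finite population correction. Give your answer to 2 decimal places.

SE(x̄_st) ≈ 1.53

V̂(x̄_st) = Σ W_h² (1 − n_h/N_h) s_h²/n_h, with W_h = N_h/N and N = 600:
  stratum Region I: (110/600)²·(1 − 9/110)·2.6²/9 = 0.0231801
  stratum Region II: (370/600)²·(1 − 29/370)·9.0²/29 = 0.978905
  stratum Region III: (120/600)²·(1 − 9/120)·18.1²/9 = 1.34684
V̂(x̄_st) = 2.34893
SE(x̄_st) = √2.34893 = 1.53262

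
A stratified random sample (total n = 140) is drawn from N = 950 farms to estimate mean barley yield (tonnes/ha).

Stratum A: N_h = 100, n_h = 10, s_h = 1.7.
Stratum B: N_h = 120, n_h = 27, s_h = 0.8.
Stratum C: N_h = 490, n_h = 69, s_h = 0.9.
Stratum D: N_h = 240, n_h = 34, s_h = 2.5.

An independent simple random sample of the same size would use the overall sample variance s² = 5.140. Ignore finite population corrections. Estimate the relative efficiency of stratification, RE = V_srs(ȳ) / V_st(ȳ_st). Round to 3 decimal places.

V̂(ȳ_st) = Σ W_h² s_h²/n_h, with W_h = N_h/N and N = 950:
  stratum A: (100/950)²·1.7²/10 = 0.00320222
  stratum B: (120/950)²·0.8²/27 = 0.000378209
  stratum C: (490/950)²·0.9²/69 = 0.00312306
  stratum D: (240/950)²·2.5²/34 = 0.0117321
V_st = 0.0184356
V_srs = s²/n = 5.140/140 = 0.0367143
Relative efficiency = V_srs / V_st = 0.0367143/0.0184356 = 1.9915

RE ≈ 1.991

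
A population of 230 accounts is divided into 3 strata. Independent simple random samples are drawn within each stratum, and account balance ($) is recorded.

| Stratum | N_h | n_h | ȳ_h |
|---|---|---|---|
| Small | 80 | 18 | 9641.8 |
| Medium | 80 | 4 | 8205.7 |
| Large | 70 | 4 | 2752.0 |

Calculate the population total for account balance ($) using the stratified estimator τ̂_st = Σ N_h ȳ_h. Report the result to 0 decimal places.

τ̂_st ≈ 1620440

τ̂_st = Σ N_h ȳ_h = 80·9641.8 + 80·8205.7 + 70·2752.0 = 1620440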